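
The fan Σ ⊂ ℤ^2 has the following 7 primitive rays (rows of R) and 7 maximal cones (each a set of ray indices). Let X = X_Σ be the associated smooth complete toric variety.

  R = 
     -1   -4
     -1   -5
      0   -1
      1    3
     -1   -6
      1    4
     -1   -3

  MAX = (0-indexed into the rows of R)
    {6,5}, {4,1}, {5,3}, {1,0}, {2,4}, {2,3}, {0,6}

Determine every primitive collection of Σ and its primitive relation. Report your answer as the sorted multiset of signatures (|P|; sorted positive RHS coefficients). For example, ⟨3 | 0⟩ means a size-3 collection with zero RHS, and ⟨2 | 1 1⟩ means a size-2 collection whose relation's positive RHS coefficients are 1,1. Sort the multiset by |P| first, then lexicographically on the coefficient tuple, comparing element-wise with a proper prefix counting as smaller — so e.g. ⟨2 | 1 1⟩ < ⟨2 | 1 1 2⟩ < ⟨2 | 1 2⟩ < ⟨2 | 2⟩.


|primitive collections| = 14. Relations:

  P={0,5}:  v_{0} + v_{5} = 0 — sig = ⟨2 | 0⟩
  P={3,6}:  v_{3} + v_{6} = 0 — sig = ⟨2 | 0⟩
  P={0,2}:  v_{0} + v_{2} = v_{1} — sig = ⟨2 | 1⟩
  P={0,3}:  v_{0} + v_{3} = v_{2} — sig = ⟨2 | 1⟩
  P={1,2}:  v_{1} + v_{2} = v_{4} — sig = ⟨2 | 1⟩
  P={1,5}:  v_{1} + v_{5} = v_{2} — sig = ⟨2 | 1⟩
  P={2,5}:  v_{2} + v_{5} = v_{3} — sig = ⟨2 | 1⟩
  P={2,6}:  v_{2} + v_{6} = v_{0} — sig = ⟨2 | 1⟩
  P={4,6}:  v_{4} + v_{6} = v_{0} + v_{1} — sig = ⟨2 | 1 1⟩
  P={0,4}:  v_{0} + v_{4} = 2·v_{1} — sig = ⟨2 | 2⟩
  P={1,3}:  v_{1} + v_{3} = 2·v_{2} — sig = ⟨2 | 2⟩
  P={1,6}:  v_{1} + v_{6} = 2·v_{0} — sig = ⟨2 | 2⟩
  P={4,5}:  v_{4} + v_{5} = 2·v_{2} — sig = ⟨2 | 2⟩
  P={3,4}:  v_{3} + v_{4} = 3·v_{2} — sig = ⟨2 | 3⟩

Hence PRS(X_Σ) =
[⟨2 | 0⟩, ⟨2 | 0⟩, ⟨2 | 1⟩, ⟨2 | 1⟩, ⟨2 | 1⟩, ⟨2 | 1⟩, ⟨2 | 1⟩, ⟨2 | 1⟩, ⟨2 | 1 1⟩, ⟨2 | 2⟩, ⟨2 | 2⟩, ⟨2 | 2⟩, ⟨2 | 2⟩, ⟨2 | 3⟩]


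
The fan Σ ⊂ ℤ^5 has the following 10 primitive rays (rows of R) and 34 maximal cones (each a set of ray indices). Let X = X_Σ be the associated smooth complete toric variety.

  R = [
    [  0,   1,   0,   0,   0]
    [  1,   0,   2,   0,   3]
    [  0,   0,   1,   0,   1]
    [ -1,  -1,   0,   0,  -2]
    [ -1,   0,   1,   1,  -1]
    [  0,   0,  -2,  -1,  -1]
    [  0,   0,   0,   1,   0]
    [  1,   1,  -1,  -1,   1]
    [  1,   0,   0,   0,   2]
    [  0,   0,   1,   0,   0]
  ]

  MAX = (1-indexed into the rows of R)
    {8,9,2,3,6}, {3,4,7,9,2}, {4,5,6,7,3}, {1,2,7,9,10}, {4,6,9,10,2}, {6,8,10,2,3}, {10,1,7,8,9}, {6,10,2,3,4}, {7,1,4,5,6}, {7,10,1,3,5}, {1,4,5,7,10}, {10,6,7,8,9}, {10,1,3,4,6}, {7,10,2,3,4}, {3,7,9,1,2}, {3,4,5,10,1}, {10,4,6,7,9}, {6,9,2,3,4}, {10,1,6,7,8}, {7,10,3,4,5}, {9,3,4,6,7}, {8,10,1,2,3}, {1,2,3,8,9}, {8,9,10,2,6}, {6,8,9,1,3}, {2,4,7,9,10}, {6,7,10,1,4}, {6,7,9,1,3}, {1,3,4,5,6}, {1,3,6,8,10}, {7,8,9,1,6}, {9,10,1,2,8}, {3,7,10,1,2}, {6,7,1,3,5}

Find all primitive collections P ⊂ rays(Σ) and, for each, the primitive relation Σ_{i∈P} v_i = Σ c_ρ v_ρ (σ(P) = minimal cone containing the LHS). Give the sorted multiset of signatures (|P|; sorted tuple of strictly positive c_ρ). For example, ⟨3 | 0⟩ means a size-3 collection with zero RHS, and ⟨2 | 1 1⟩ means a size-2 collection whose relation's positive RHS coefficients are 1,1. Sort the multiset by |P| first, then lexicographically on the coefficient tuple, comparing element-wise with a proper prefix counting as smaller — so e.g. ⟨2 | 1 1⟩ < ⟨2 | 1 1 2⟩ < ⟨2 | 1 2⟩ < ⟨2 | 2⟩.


Primitive collections (15):

  P={5,8}:  v_{5} + v_{8} = v_{1} ; sig = ⟨2 | 1⟩
  P={4,8}:  v_{4} + v_{8} = v_{6} + v_{10} ; sig = ⟨2 | 1 1⟩
  P={5,9}:  v_{5} + v_{9} = v_{3} + v_{7} ; sig = ⟨2 | 1 1⟩
  P={2,5}:  v_{2} + v_{5} = 2·v_{3} + v_{7} + v_{10} ; sig = ⟨2 | 1 1 2⟩
  P={1,4,9}:  v_{1} + v_{4} + v_{9} = 0 ; sig = ⟨3 | 0⟩
  P={2,6,7}:  v_{2} + v_{6} + v_{7} = v_{9} ; sig = ⟨3 | 1⟩
  P={3,9,10}:  v_{3} + v_{9} + v_{10} = v_{2} ; sig = ⟨3 | 1⟩
  P={1,2,4}:  v_{1} + v_{2} + v_{4} = v_{3} + v_{10} ; sig = ⟨3 | 1 1⟩
  P={1,2,6}:  v_{1} + v_{2} + v_{6} = v_{3} + v_{8} ; sig = ⟨3 | 1 1⟩
  P={3,7,8}:  v_{3} + v_{7} + v_{8} = v_{1} + v_{9} ; sig = ⟨3 | 1 1⟩
  P={5,6,10}:  v_{5} + v_{6} + v_{10} = v_{1} + v_{4} ; sig = ⟨3 | 1 1⟩
  P={2,7,8}:  v_{2} + v_{7} + v_{8} = v_{1} + 2·v_{9} + v_{10} ; sig = ⟨3 | 1 1 2⟩
  P={3,6,7,10}:  v_{3} + v_{6} + v_{7} + v_{10} = 0 ; sig = ⟨4 | 0⟩
  P={1,3,4,7}:  v_{1} + v_{3} + v_{4} + v_{7} = v_{5} ; sig = ⟨4 | 1⟩
  P={1,6,9,10}:  v_{1} + v_{6} + v_{9} + v_{10} = v_{8} ; sig = ⟨4 | 1⟩

Signatures (|P|; sorted positive RHS coefficients), sorted:
    ⟨2 | 1⟩
    ⟨2 | 1 1⟩
    ⟨2 | 1 1⟩
    ⟨2 | 1 1 2⟩
    ⟨3 | 0⟩
    ⟨3 | 1⟩
    ⟨3 | 1⟩
    ⟨3 | 1 1⟩
    ⟨3 | 1 1⟩
    ⟨3 | 1 1⟩
    ⟨3 | 1 1⟩
    ⟨3 | 1 1 2⟩
    ⟨4 | 0⟩
    ⟨4 | 1⟩
    ⟨4 | 1⟩


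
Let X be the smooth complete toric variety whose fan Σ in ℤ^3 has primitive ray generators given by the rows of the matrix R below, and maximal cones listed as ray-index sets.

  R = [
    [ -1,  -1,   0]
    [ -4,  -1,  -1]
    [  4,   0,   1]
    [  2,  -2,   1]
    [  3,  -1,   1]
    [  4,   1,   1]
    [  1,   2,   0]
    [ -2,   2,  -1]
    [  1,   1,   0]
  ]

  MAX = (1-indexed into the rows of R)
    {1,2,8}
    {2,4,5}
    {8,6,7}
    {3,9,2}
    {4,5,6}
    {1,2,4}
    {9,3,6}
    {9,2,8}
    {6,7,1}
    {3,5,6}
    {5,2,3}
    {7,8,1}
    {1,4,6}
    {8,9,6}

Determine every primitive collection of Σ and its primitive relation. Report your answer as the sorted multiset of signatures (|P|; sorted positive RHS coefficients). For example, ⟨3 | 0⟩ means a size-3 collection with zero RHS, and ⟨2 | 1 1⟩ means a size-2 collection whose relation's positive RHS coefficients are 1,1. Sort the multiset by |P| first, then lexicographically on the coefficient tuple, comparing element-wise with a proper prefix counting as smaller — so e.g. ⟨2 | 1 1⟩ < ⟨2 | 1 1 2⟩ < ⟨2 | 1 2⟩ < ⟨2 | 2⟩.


|primitive collections| = 16. Relations:

  {1,9}:  v_{1} + v_{9} = 0  so sig = ⟨2 | 0⟩
  {2,6}:  v_{2} + v_{6} = 0  so sig = ⟨2 | 0⟩
  {4,8}:  v_{4} + v_{8} = 0  so sig = ⟨2 | 0⟩
  {1,3}:  v_{1} + v_{3} = v_{5}  so sig = ⟨2 | 1⟩
  {1,5}:  v_{1} + v_{5} = v_{4}  so sig = ⟨2 | 1⟩
  {4,9}:  v_{4} + v_{9} = v_{5}  so sig = ⟨2 | 1⟩
  {5,7}:  v_{5} + v_{7} = v_{6}  so sig = ⟨2 | 1⟩
  {5,8}:  v_{5} + v_{8} = v_{9}  so sig = ⟨2 | 1⟩
  {5,9}:  v_{5} + v_{9} = v_{3}  so sig = ⟨2 | 1⟩
  {2,7}:  v_{2} + v_{7} = v_{1} + v_{8}  so sig = ⟨2 | 1 1⟩
  {3,7}:  v_{3} + v_{7} = v_{6} + v_{9}  so sig = ⟨2 | 1 1⟩
  {4,7}:  v_{4} + v_{7} = v_{1} + v_{6}  so sig = ⟨2 | 1 1⟩
  {7,9}:  v_{7} + v_{9} = v_{6} + v_{8}  so sig = ⟨2 | 1 1⟩
  {3,4}:  v_{3} + v_{4} = 2·v_{5}  so sig = ⟨2 | 2⟩
  {3,8}:  v_{3} + v_{8} = 2·v_{9}  so sig = ⟨2 | 2⟩
  {1,6,8}:  v_{1} + v_{6} + v_{8} = v_{7}  so sig = ⟨3 | 1⟩

so the primitive-relation signature multiset is
[⟨2 | 0⟩, ⟨2 | 0⟩, ⟨2 | 0⟩, ⟨2 | 1⟩, ⟨2 | 1⟩, ⟨2 | 1⟩, ⟨2 | 1⟩, ⟨2 | 1⟩, ⟨2 | 1⟩, ⟨2 | 1 1⟩, ⟨2 | 1 1⟩, ⟨2 | 1 1⟩, ⟨2 | 1 1⟩, ⟨2 | 2⟩, ⟨2 | 2⟩, ⟨3 | 1⟩]


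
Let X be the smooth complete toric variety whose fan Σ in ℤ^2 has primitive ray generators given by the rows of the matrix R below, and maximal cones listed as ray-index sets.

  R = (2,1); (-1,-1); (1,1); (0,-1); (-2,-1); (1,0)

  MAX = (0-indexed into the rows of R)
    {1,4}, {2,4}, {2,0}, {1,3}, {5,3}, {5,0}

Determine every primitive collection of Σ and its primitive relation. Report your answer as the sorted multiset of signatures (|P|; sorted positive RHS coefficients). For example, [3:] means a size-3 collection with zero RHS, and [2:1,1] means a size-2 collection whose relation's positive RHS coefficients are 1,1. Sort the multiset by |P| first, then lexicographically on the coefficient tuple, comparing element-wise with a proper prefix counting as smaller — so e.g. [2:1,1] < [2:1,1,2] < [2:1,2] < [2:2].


The 9 primitive collections of Σ (r=6, n=2):

  P={0,4}:  v_{0} + v_{4} = 0  ⇒ sig = [2:]
  P={1,2}:  v_{1} + v_{2} = 0  ⇒ sig = [2:]
  P={0,1}:  v_{0} + v_{1} = v_{5}  ⇒ sig = [2:1]
  P={1,5}:  v_{1} + v_{5} = v_{3}  ⇒ sig = [2:1]
  P={2,3}:  v_{2} + v_{3} = v_{5}  ⇒ sig = [2:1]
  P={2,5}:  v_{2} + v_{5} = v_{0}  ⇒ sig = [2:1]
  P={4,5}:  v_{4} + v_{5} = v_{1}  ⇒ sig = [2:1]
  P={0,3}:  v_{0} + v_{3} = 2·v_{5}  ⇒ sig = [2:2]
  P={3,4}:  v_{3} + v_{4} = 2·v_{1}  ⇒ sig = [2:2]

Hence PRS(X_Σ) =
{ [2:] ×2,  [2:1] ×5,  [2:2] ×2 }


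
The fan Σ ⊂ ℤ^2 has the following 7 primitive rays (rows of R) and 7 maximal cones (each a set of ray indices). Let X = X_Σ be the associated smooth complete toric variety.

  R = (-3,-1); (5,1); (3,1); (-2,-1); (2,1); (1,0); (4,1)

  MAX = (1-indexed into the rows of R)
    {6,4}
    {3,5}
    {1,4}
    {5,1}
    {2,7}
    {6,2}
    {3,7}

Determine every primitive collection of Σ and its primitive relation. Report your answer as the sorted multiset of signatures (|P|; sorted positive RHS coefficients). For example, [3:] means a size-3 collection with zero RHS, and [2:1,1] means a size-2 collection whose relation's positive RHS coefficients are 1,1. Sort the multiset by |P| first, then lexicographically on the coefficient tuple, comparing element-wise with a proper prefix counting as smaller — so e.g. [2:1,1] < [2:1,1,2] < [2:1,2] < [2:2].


The 14 primitive collections of Σ (r=7, n=2):

  P={1,3}:  v_{1} + v_{3} = 0  →  sig = [2:]
  P={4,5}:  v_{4} + v_{5} = 0  →  sig = [2:]
  P={1,6}:  v_{1} + v_{6} = v_{4}  →  sig = [2:1]
  P={1,7}:  v_{1} + v_{7} = v_{6}  →  sig = [2:1]
  P={3,4}:  v_{3} + v_{4} = v_{6}  →  sig = [2:1]
  P={3,6}:  v_{3} + v_{6} = v_{7}  →  sig = [2:1]
  P={5,6}:  v_{5} + v_{6} = v_{3}  →  sig = [2:1]
  P={6,7}:  v_{6} + v_{7} = v_{2}  →  sig = [2:1]
  P={2,5}:  v_{2} + v_{5} = v_{3} + v_{7}  →  sig = [2:1,1]
  P={1,2}:  v_{1} + v_{2} = 2·v_{6}  →  sig = [2:2]
  P={2,3}:  v_{2} + v_{3} = 2·v_{7}  →  sig = [2:2]
  P={4,7}:  v_{4} + v_{7} = 2·v_{6}  →  sig = [2:2]
  P={5,7}:  v_{5} + v_{7} = 2·v_{3}  →  sig = [2:2]
  P={2,4}:  v_{2} + v_{4} = 3·v_{6}  →  sig = [2:3]

Hence PRS(X_Σ) =
{ [2:] ×2,  [2:1] ×6,  [2:1,1],  [2:2] ×4,  [2:3] }


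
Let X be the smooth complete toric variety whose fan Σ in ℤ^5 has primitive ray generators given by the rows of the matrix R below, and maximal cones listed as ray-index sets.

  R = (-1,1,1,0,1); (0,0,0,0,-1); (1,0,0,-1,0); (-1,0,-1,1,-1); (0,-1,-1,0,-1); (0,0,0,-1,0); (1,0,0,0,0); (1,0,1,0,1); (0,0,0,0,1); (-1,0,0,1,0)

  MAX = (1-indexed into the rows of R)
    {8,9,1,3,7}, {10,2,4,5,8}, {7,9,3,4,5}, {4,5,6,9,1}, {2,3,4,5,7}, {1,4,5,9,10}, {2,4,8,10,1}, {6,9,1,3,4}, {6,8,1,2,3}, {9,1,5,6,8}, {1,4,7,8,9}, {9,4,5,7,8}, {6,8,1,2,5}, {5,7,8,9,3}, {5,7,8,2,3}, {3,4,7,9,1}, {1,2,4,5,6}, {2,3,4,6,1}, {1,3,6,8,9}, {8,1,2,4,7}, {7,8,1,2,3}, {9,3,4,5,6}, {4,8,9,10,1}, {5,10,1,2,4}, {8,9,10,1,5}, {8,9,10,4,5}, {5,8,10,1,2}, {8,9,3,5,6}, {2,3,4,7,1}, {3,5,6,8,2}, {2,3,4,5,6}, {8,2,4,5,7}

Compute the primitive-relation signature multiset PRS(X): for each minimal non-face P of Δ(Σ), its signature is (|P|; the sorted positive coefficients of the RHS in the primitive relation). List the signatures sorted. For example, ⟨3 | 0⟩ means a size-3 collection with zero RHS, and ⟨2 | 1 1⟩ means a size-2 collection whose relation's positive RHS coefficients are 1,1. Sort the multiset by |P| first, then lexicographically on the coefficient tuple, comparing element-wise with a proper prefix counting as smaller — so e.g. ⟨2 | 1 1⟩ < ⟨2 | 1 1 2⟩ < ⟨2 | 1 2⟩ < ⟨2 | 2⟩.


10 minimal non-faces of Δ(Σ) (on 10 rays):

  P = {2,9}:  v_{2} + v_{9} = 0  so sig = ⟨2 | 0⟩
  P = {3,10}:  v_{3} + v_{10} = 0  so sig = ⟨2 | 0⟩
  P = {6,7}:  v_{6} + v_{7} = v_{3}  so sig = ⟨2 | 1⟩
  P = {6,10}:  v_{6} + v_{10} = v_{1} + v_{5}  so sig = ⟨2 | 1 1⟩
  P = {7,10}:  v_{7} + v_{10} = v_{4} + v_{8}  so sig = ⟨2 | 1 1⟩
  P = {1,5,7}:  v_{1} + v_{5} + v_{7} = 0  so sig = ⟨3 | 0⟩
  P = {4,6,8}:  v_{4} + v_{6} + v_{8} = 0  so sig = ⟨3 | 0⟩
  P = {1,3,5}:  v_{1} + v_{3} + v_{5} = v_{6}  so sig = ⟨3 | 1⟩
  P = {3,4,8}:  v_{3} + v_{4} + v_{8} = v_{7}  so sig = ⟨3 | 1⟩
  P = {1,4,5,8}:  v_{1} + v_{4} + v_{5} + v_{8} = v_{10}  so sig = ⟨4 | 1⟩

so the primitive-relation signature multiset is
{ ⟨2 | 0⟩ ×2,  ⟨2 | 1⟩,  ⟨2 | 1 1⟩ ×2,  ⟨3 | 0⟩ ×2,  ⟨3 | 1⟩ ×2,  ⟨4 | 1⟩ }


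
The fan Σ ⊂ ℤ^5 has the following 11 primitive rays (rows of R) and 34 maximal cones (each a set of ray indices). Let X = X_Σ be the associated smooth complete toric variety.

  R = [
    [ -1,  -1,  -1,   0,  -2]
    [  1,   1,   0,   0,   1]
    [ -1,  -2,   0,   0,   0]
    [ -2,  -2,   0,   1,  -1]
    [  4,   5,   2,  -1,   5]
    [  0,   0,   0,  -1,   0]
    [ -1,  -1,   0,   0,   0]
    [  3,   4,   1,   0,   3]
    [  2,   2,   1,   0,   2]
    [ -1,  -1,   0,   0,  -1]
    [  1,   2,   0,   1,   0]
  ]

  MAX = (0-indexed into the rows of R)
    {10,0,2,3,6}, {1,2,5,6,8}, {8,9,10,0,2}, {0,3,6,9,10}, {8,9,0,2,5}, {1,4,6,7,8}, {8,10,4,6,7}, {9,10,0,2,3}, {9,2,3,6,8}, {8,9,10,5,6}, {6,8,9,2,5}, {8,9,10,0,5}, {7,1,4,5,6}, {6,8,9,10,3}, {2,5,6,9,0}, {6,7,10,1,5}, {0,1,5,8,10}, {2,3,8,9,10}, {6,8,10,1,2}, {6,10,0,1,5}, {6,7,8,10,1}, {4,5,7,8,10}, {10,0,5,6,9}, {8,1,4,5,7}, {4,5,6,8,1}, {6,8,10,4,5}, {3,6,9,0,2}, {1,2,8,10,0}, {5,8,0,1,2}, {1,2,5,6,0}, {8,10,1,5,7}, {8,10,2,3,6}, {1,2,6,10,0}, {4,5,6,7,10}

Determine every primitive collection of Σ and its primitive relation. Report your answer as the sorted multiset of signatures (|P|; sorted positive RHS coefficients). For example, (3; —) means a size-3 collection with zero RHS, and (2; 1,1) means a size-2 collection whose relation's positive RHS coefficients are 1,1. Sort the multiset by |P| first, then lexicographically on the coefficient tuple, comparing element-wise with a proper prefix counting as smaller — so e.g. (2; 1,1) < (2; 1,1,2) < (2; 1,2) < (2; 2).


The 18 primitive collections of Σ (r=11, n=5):

  • {1,9}:  v_{1} + v_{9} = 0  →  sig = (2; —)
  • {0,4}:  v_{0} + v_{4} = v_{5} + v_{7}  →  sig = (2; 1,1)
  • {3,5}:  v_{3} + v_{5} = v_{6} + v_{9}  →  sig = (2; 1,1)
  • {0,7}:  v_{0} + v_{7} = v_{1} + v_{5} + v_{10}  →  sig = (2; 1,1,1)
  • {1,3}:  v_{1} + v_{3} = v_{2} + v_{6} + v_{10}  →  sig = (2; 1,1,1)
  • {2,7}:  v_{2} + v_{7} = v_{1} + v_{6} + v_{8}  →  sig = (2; 1,1,1)
  • {7,9}:  v_{7} + v_{9} = v_{5} + v_{6} + v_{8} + v_{10}  →  sig = (2; 1,1,1,1)
  • {3,7}:  v_{3} + v_{7} = 2·v_{6} + v_{8} + v_{10}  →  sig = (2; 1,1,2)
  • {2,4}:  v_{2} + v_{4} = v_{1} + v_{5} + 2·v_{6} + 2·v_{8}  →  sig = (2; 1,1,2,2)
  • {3,4}:  v_{3} + v_{4} = v_{5} + 3·v_{6} + 2·v_{8} + v_{10}  →  sig = (2; 1,1,2,3)
  • {4,9}:  v_{4} + v_{9} = 2·v_{5} + 2·v_{6} + 2·v_{8} + v_{10}  →  sig = (2; 1,2,2,2)
  • {0,6,8}:  v_{0} + v_{6} + v_{8} = 0  →  sig = (3; —)
  • {2,5,10}:  v_{2} + v_{5} + v_{10} = 0  →  sig = (3; —)
  • {0,3,8}:  v_{0} + v_{3} + v_{8} = v_{2} + v_{9} + v_{10}  →  sig = (3; 1,1,1)
  • {1,4,10}:  v_{1} + v_{4} + v_{10} = 2·v_{7}  →  sig = (3; 2)
  • {2,6,9,10}:  v_{2} + v_{6} + v_{9} + v_{10} = v_{3}  →  sig = (4; 1)
  • {5,6,7,8}:  v_{5} + v_{6} + v_{7} + v_{8} = v_{4}  →  sig = (4; 1)
  • {1,5,6,8,10}:  v_{1} + v_{5} + v_{6} + v_{8} + v_{10} = v_{7}  →  sig = (5; 1)

Sorted signature multiset PRS(X):
{ (2; —),  (2; 1,1) ×2,  (2; 1,1,1) ×3,  (2; 1,1,1,1),  (2; 1,1,2),  (2; 1,1,2,2),  (2; 1,1,2,3),  (2; 1,2,2,2),  (3; —) ×2,  (3; 1,1,1),  (3; 2),  (4; 1) ×2,  (5; 1) }


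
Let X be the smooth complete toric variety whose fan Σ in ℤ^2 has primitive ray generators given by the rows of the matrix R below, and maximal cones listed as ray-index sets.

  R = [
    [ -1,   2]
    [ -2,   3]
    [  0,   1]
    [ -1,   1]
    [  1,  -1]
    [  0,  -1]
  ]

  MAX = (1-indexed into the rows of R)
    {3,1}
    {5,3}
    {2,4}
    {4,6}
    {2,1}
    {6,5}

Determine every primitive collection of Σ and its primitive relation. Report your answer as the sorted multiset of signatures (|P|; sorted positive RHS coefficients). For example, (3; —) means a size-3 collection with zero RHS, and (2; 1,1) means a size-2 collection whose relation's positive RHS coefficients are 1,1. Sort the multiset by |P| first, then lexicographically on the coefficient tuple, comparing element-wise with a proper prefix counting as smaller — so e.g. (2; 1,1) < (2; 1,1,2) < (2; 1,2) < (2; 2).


The 9 primitive collections of Σ (r=6, n=2):

  • {3,6}:  v_{3} + v_{6} = 0  ⟹  sig = (2; —)
  • {4,5}:  v_{4} + v_{5} = 0  ⟹  sig = (2; —)
  • {1,4}:  v_{1} + v_{4} = v_{2}  ⟹  sig = (2; 1)
  • {1,5}:  v_{1} + v_{5} = v_{3}  ⟹  sig = (2; 1)
  • {1,6}:  v_{1} + v_{6} = v_{4}  ⟹  sig = (2; 1)
  • {2,5}:  v_{2} + v_{5} = v_{1}  ⟹  sig = (2; 1)
  • {3,4}:  v_{3} + v_{4} = v_{1}  ⟹  sig = (2; 1)
  • {2,3}:  v_{2} + v_{3} = 2·v_{1}  ⟹  sig = (2; 2)
  • {2,6}:  v_{2} + v_{6} = 2·v_{4}  ⟹  sig = (2; 2)

Sorted signature multiset PRS(X):
    |P|=2: 9 collections, coeffs (), (), (1), (1), (1), (1), (1), (2), (2)


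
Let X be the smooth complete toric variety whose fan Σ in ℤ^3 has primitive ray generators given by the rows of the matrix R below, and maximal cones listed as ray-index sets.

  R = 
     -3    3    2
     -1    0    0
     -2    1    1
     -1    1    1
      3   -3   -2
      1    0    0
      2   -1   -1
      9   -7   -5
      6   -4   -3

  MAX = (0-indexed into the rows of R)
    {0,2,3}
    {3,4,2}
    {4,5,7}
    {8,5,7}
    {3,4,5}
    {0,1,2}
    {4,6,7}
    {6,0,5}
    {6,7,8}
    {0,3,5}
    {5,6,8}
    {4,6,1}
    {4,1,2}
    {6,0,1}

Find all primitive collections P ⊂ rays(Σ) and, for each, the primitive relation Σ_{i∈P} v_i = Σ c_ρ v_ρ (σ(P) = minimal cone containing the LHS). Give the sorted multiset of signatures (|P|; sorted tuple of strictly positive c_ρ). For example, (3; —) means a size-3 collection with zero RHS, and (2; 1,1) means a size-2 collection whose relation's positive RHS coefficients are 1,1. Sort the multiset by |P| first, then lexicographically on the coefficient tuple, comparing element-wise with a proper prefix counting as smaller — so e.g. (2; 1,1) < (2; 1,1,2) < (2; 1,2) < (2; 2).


Primitive collections (17):

  P={0,4}:  v_{0} + v_{4} = 0  ⇒ sig = (2; —)
  P={1,5}:  v_{1} + v_{5} = 0  ⇒ sig = (2; —)
  P={2,6}:  v_{2} + v_{6} = 0  ⇒ sig = (2; —)
  P={0,7}:  v_{0} + v_{7} = v_{8}  ⇒ sig = (2; 1)
  P={1,3}:  v_{1} + v_{3} = v_{2}  ⇒ sig = (2; 1)
  P={2,5}:  v_{2} + v_{5} = v_{3}  ⇒ sig = (2; 1)
  P={3,6}:  v_{3} + v_{6} = v_{5}  ⇒ sig = (2; 1)
  P={4,8}:  v_{4} + v_{8} = v_{7}  ⇒ sig = (2; 1)
  P={0,8}:  v_{0} + v_{8} = v_{5} + v_{6}  ⇒ sig = (2; 1,1)
  P={1,8}:  v_{1} + v_{8} = v_{4} + v_{6}  ⇒ sig = (2; 1,1)
  P={2,8}:  v_{2} + v_{8} = v_{4} + v_{5}  ⇒ sig = (2; 1,1)
  P={1,7}:  v_{1} + v_{7} = 2·v_{4} + v_{6}  ⇒ sig = (2; 1,2)
  P={2,7}:  v_{2} + v_{7} = 2·v_{4} + v_{5}  ⇒ sig = (2; 1,2)
  P={3,8}:  v_{3} + v_{8} = v_{4} + 2·v_{5}  ⇒ sig = (2; 1,2)
  P={3,7}:  v_{3} + v_{7} = 2·v_{4} + 2·v_{5}  ⇒ sig = (2; 2,2)
  P={4,5,6}:  v_{4} + v_{5} + v_{6} = v_{8}  ⇒ sig = (3; 1)
  P={5,6,7}:  v_{5} + v_{6} + v_{7} = 2·v_{8}  ⇒ sig = (3; 2)

so the primitive-relation signature multiset is
    (2; —)
    (2; —)
    (2; —)
    (2; 1)
    (2; 1)
    (2; 1)
    (2; 1)
    (2; 1)
    (2; 1,1)
    (2; 1,1)
    (2; 1,1)
    (2; 1,2)
    (2; 1,2)
    (2; 1,2)
    (2; 2,2)
    (3; 1)
    (3; 2)


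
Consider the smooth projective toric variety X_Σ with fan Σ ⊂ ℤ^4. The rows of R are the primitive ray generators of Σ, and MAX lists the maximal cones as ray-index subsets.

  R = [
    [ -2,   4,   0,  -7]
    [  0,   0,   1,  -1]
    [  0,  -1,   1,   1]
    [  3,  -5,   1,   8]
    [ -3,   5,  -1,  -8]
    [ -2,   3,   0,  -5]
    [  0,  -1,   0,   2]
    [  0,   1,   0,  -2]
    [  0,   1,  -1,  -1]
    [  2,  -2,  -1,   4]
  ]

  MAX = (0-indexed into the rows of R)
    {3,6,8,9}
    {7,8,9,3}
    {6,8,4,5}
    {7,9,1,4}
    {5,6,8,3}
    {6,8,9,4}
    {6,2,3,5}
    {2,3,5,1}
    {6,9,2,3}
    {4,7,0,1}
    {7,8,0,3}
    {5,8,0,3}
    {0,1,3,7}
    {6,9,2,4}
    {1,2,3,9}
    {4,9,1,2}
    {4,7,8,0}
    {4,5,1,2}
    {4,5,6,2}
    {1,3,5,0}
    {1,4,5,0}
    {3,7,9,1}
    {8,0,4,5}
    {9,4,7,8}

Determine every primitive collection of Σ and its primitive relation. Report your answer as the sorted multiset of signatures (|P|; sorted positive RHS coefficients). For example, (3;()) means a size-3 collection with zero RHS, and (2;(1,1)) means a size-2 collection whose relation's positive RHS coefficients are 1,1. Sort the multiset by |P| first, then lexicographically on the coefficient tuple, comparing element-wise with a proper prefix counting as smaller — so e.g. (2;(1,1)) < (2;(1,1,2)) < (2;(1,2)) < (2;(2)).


Minimal non-faces — 11 found among 10 rays, 24 max cones:

  P={2,8}:  v_{2} + v_{8} = 0 ; sig = (2;())
  P={3,4}:  v_{3} + v_{4} = 0 ; sig = (2;())
  P={6,7}:  v_{6} + v_{7} = 0 ; sig = (2;())
  P={0,6}:  v_{0} + v_{6} = v_{5} ; sig = (2;(1))
  P={1,6}:  v_{1} + v_{6} = v_{2} ; sig = (2;(1))
  P={1,8}:  v_{1} + v_{8} = v_{7} ; sig = (2;(1))
  P={2,7}:  v_{2} + v_{7} = v_{1} ; sig = (2;(1))
  P={5,7}:  v_{5} + v_{7} = v_{0} ; sig = (2;(1))
  P={5,9}:  v_{5} + v_{9} = v_{8} ; sig = (2;(1))
  P={0,2}:  v_{0} + v_{2} = v_{1} + v_{5} ; sig = (2;(1,1))
  P={0,9}:  v_{0} + v_{9} = v_{7} + v_{8} ; sig = (2;(1,1))

Sorted signature multiset PRS(X):
    (2;())
    (2;())
    (2;())
    (2;(1))
    (2;(1))
    (2;(1))
    (2;(1))
    (2;(1))
    (2;(1))
    (2;(1,1))
    (2;(1,1))


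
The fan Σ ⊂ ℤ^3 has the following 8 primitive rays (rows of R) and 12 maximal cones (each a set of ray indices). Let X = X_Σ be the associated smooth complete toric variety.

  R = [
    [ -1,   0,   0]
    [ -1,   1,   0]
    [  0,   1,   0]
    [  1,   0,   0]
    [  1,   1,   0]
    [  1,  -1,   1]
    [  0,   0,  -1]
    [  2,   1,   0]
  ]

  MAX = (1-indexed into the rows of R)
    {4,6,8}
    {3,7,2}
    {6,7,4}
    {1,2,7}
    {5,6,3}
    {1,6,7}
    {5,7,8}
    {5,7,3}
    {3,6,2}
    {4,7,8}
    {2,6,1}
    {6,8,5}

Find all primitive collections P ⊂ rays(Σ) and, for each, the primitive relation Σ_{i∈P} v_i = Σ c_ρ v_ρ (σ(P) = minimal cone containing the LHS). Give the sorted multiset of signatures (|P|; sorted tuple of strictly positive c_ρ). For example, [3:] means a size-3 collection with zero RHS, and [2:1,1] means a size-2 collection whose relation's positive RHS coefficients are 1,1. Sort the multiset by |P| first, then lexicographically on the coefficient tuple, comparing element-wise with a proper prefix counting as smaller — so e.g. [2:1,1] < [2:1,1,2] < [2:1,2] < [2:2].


Minimal non-faces — 14 found among 8 rays, 12 max cones:

  {1,4}:  v_{1} + v_{4} = 0 — sig = [2:]
  {1,3}:  v_{1} + v_{3} = v_{2} — sig = [2:1]
  {1,5}:  v_{1} + v_{5} = v_{3} — sig = [2:1]
  {1,8}:  v_{1} + v_{8} = v_{5} — sig = [2:1]
  {2,4}:  v_{2} + v_{4} = v_{3} — sig = [2:1]
  {3,4}:  v_{3} + v_{4} = v_{5} — sig = [2:1]
  {4,5}:  v_{4} + v_{5} = v_{8} — sig = [2:1]
  {2,8}:  v_{2} + v_{8} = v_{3} + v_{5} — sig = [2:1,1]
  {2,5}:  v_{2} + v_{5} = 2·v_{3} — sig = [2:2]
  {3,8}:  v_{3} + v_{8} = 2·v_{5} — sig = [2:2]
  {2,6,7}:  v_{2} + v_{6} + v_{7} = 0 — sig = [3:]
  {3,6,7}:  v_{3} + v_{6} + v_{7} = v_{4} — sig = [3:1]
  {5,6,7}:  v_{5} + v_{6} + v_{7} = 2·v_{4} — sig = [3:2]
  {6,7,8}:  v_{6} + v_{7} + v_{8} = 3·v_{4} — sig = [3:3]

Sorted signature multiset PRS(X):
{ [2:],  [2:1] ×6,  [2:1,1],  [2:2] ×2,  [3:],  [3:1],  [3:2],  [3:3] }


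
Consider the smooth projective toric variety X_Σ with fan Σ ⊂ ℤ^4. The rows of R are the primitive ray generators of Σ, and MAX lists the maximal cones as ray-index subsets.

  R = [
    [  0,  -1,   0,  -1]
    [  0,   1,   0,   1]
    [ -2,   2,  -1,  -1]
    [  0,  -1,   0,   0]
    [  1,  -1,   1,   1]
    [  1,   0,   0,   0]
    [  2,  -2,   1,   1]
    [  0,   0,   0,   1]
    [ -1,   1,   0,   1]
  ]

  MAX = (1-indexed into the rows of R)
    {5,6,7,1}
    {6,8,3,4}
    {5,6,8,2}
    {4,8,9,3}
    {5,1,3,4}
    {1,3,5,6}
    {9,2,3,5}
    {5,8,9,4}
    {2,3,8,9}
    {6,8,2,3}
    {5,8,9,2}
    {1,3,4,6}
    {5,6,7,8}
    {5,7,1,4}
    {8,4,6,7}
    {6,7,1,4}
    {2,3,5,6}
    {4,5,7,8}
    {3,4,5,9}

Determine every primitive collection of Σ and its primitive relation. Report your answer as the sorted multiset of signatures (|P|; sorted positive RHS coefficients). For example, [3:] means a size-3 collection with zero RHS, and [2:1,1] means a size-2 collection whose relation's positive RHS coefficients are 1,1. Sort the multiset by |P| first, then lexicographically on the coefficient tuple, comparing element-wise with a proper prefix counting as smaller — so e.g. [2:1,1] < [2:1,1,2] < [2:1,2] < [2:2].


Δ(Σ) — 9 vertices, 10 min non-faces:

  • {1,2}:  v_{1} + v_{2} = 0 — sig = [2:]
  • {3,7}:  v_{3} + v_{7} = 0 — sig = [2:]
  • {1,8}:  v_{1} + v_{8} = v_{4} — sig = [2:1]
  • {2,4}:  v_{2} + v_{4} = v_{8} — sig = [2:1]
  • {6,9}:  v_{6} + v_{9} = v_{2} — sig = [2:1]
  • {7,9}:  v_{7} + v_{9} = v_{5} + v_{8} — sig = [2:1,1]
  • {1,9}:  v_{1} + v_{9} = v_{3} + v_{4} + v_{5} — sig = [2:1,1,1]
  • {2,7}:  v_{2} + v_{7} = v_{5} + v_{6} + v_{8} — sig = [2:1,1,1]
  • {3,5,8}:  v_{3} + v_{5} + v_{8} = v_{9} — sig = [3:1]
  • {4,5,6}:  v_{4} + v_{5} + v_{6} = v_{7} — sig = [3:1]

Hence PRS(X_Σ) =
{ [2:] ×2,  [2:1] ×3,  [2:1,1],  [2:1,1,1] ×2,  [3:1] ×2 }


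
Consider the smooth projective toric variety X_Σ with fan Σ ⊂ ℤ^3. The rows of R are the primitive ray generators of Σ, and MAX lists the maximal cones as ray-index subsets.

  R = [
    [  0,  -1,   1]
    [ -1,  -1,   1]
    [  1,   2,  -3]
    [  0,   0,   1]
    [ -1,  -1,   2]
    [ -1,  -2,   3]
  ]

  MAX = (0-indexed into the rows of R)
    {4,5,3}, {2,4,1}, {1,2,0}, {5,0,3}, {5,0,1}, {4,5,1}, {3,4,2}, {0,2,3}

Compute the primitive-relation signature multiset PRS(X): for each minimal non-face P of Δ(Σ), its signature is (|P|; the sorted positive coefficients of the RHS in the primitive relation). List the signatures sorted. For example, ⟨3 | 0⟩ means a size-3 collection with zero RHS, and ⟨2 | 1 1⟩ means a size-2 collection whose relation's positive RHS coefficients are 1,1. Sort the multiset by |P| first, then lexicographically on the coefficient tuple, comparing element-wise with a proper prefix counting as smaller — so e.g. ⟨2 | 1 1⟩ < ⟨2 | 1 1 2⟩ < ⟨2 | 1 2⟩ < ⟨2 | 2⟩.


3 collections generate NE(X_Σ); each relation:

  {2,5}:  v_{2} + v_{5} = 0 — sig = ⟨2 | 0⟩
  {0,4}:  v_{0} + v_{4} = v_{5} — sig = ⟨2 | 1⟩
  {1,3}:  v_{1} + v_{3} = v_{4} — sig = ⟨2 | 1⟩

Sorted signature multiset PRS(X):
[⟨2 | 0⟩, ⟨2 | 1⟩, ⟨2 | 1⟩]


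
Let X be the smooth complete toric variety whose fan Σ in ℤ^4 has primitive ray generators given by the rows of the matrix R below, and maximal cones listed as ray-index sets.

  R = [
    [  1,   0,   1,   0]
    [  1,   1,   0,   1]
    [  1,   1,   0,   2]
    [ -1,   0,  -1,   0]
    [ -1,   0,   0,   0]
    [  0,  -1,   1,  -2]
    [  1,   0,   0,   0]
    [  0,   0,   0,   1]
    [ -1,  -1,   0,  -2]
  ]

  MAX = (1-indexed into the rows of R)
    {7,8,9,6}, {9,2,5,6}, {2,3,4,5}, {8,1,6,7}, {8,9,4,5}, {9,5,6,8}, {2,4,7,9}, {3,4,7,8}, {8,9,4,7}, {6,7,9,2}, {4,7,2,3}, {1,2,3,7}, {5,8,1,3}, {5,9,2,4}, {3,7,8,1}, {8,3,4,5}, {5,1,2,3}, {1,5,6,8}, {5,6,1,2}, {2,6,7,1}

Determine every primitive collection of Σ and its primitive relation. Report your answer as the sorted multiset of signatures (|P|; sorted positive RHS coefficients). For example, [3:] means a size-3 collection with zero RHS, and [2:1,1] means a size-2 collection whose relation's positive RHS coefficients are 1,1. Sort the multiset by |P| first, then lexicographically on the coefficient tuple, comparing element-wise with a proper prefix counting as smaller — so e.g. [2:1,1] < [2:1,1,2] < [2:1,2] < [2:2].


7 collections generate NE(X_Σ); each relation:

  {1,4}:  v_{1} + v_{4} = 0  →  sig = [2:]
  {3,9}:  v_{3} + v_{9} = 0  →  sig = [2:]
  {5,7}:  v_{5} + v_{7} = 0  →  sig = [2:]
  {1,9}:  v_{1} + v_{9} = v_{6}  →  sig = [2:1]
  {2,8}:  v_{2} + v_{8} = v_{3}  →  sig = [2:1]
  {3,6}:  v_{3} + v_{6} = v_{1}  →  sig = [2:1]
  {4,6}:  v_{4} + v_{6} = v_{9}  →  sig = [2:1]

Signatures (|P|; sorted positive RHS coefficients), sorted:
    [2:]
    [2:]
    [2:]
    [2:1]
    [2:1]
    [2:1]
    [2:1]


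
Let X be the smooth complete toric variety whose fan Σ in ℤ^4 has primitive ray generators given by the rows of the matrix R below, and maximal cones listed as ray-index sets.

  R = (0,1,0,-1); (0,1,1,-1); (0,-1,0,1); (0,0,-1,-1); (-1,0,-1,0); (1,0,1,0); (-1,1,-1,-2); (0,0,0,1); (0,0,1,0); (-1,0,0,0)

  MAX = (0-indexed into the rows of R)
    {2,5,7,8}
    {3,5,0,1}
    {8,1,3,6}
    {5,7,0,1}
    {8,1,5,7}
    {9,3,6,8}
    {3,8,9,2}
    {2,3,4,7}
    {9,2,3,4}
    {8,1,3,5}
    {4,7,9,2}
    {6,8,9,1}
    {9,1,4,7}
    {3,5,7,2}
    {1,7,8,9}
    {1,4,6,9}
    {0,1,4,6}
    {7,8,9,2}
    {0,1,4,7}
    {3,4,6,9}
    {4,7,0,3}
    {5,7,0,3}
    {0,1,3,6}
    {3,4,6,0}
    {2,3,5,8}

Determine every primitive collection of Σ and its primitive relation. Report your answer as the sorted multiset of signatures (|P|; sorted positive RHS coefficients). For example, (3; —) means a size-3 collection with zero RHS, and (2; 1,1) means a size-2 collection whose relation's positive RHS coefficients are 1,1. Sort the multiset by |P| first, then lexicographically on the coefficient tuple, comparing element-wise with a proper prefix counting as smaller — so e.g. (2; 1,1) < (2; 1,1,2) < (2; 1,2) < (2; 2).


Minimal non-faces — 15 found among 10 rays, 25 max cones:

  P={0,2}:  v_{0} + v_{2} = 0  ⟹  sig = (2; —)
  P={4,5}:  v_{4} + v_{5} = 0  ⟹  sig = (2; —)
  P={0,8}:  v_{0} + v_{8} = v_{1}  ⟹  sig = (2; 1)
  P={1,2}:  v_{1} + v_{2} = v_{8}  ⟹  sig = (2; 1)
  P={4,8}:  v_{4} + v_{8} = v_{9}  ⟹  sig = (2; 1)
  P={5,9}:  v_{5} + v_{9} = v_{8}  ⟹  sig = (2; 1)
  P={0,9}:  v_{0} + v_{9} = v_{1} + v_{4}  ⟹  sig = (2; 1,1)
  P={2,6}:  v_{2} + v_{6} = v_{3} + v_{9}  ⟹  sig = (2; 1,1)
  P={5,6}:  v_{5} + v_{6} = v_{1} + v_{3}  ⟹  sig = (2; 1,1)
  P={6,7}:  v_{6} + v_{7} = v_{0} + v_{4}  ⟹  sig = (2; 1,1)
  P={3,7,8}:  v_{3} + v_{7} + v_{8} = 0  ⟹  sig = (3; —)
  P={1,3,4}:  v_{1} + v_{3} + v_{4} = v_{6}  ⟹  sig = (3; 1)
  P={1,3,7}:  v_{1} + v_{3} + v_{7} = v_{0}  ⟹  sig = (3; 1)
  P={3,7,9}:  v_{3} + v_{7} + v_{9} = v_{4}  ⟹  sig = (3; 1)
  P={1,3,9}:  v_{1} + v_{3} + v_{9} = v_{6} + v_{8}  ⟹  sig = (3; 1,1)

Signatures (|P|; sorted positive RHS coefficients), sorted:
    |P|=2: 10 collections, coeffs (), (), (1), (1), (1), (1), (1,1), (1,1), (1,1), (1,1)
    |P|=3: 5 collections, coeffs (), (1), (1), (1), (1,1)


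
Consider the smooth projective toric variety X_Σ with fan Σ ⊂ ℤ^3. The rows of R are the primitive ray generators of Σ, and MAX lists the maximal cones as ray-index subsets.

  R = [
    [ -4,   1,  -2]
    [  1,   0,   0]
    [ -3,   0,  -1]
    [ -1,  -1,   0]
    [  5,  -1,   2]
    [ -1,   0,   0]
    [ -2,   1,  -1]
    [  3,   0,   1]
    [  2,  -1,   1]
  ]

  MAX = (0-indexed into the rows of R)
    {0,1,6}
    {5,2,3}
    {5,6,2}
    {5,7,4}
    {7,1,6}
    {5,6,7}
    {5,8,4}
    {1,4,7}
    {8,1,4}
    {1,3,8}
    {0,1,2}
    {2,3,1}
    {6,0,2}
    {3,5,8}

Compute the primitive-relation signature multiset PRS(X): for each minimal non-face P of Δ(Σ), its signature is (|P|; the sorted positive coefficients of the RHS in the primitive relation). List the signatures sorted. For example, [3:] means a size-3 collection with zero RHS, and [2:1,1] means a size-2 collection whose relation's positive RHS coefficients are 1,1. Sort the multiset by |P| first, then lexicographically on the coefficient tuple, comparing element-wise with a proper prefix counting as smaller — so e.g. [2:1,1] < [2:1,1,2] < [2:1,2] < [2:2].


Minimal non-faces — 16 found among 9 rays, 14 max cones:

  P={1,5}:  v_{1} + v_{5} = 0  so sig = [2:]
  P={2,7}:  v_{2} + v_{7} = 0  so sig = [2:]
  P={6,8}:  v_{6} + v_{8} = 0  so sig = [2:]
  P={0,4}:  v_{0} + v_{4} = v_{1}  so sig = [2:1]
  P={2,4}:  v_{2} + v_{4} = v_{8}  so sig = [2:1]
  P={2,8}:  v_{2} + v_{8} = v_{3}  so sig = [2:1]
  P={3,6}:  v_{3} + v_{6} = v_{2}  so sig = [2:1]
  P={3,7}:  v_{3} + v_{7} = v_{8}  so sig = [2:1]
  P={4,6}:  v_{4} + v_{6} = v_{7}  so sig = [2:1]
  P={7,8}:  v_{7} + v_{8} = v_{4}  so sig = [2:1]
  P={0,5}:  v_{0} + v_{5} = v_{2} + v_{6}  so sig = [2:1,1]
  P={0,7}:  v_{0} + v_{7} = v_{1} + v_{6}  so sig = [2:1,1]
  P={0,8}:  v_{0} + v_{8} = v_{1} + v_{2}  so sig = [2:1,1]
  P={0,3}:  v_{0} + v_{3} = v_{1} + 2·v_{2}  so sig = [2:1,2]
  P={3,4}:  v_{3} + v_{4} = 2·v_{8}  so sig = [2:2]
  P={1,2,6}:  v_{1} + v_{2} + v_{6} = v_{0}  so sig = [3:1]

so the primitive-relation signature multiset is
[[2:], [2:], [2:], [2:1], [2:1], [2:1], [2:1], [2:1], [2:1], [2:1], [2:1,1], [2:1,1], [2:1,1], [2:1,2], [2:2], [3:1]]


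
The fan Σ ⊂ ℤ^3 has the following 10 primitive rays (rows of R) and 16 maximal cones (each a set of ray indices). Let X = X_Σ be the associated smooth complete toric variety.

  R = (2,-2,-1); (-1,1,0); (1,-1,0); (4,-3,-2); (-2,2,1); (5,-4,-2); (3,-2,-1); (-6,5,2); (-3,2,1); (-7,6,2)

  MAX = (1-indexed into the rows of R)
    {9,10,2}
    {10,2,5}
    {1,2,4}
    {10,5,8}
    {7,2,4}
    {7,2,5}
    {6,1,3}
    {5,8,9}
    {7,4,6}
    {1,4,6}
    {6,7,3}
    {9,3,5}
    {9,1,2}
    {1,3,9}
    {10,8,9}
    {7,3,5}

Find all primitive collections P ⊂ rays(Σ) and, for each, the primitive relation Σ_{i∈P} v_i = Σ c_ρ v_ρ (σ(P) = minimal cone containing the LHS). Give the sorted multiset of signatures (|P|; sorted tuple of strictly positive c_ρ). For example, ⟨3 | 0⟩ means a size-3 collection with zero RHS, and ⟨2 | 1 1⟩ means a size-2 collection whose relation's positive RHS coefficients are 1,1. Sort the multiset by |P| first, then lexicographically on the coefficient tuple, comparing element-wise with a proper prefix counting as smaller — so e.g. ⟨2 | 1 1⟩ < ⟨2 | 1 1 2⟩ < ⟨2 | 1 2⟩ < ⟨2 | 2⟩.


The 23 primitive collections of Σ (r=10, n=3):

  P={1,5}:  v_{1} + v_{5} = 0 — sig = ⟨2 | 0⟩
  P={2,3}:  v_{2} + v_{3} = 0 — sig = ⟨2 | 0⟩
  P={7,9}:  v_{7} + v_{9} = 0 — sig = ⟨2 | 0⟩
  P={1,7}:  v_{1} + v_{7} = v_{6} — sig = ⟨2 | 1⟩
  P={2,6}:  v_{2} + v_{6} = v_{4} — sig = ⟨2 | 1⟩
  P={2,8}:  v_{2} + v_{8} = v_{10} — sig = ⟨2 | 1⟩
  P={3,4}:  v_{3} + v_{4} = v_{6} — sig = ⟨2 | 1⟩
  P={3,10}:  v_{3} + v_{10} = v_{8} — sig = ⟨2 | 1⟩
  P={5,6}:  v_{5} + v_{6} = v_{7} — sig = ⟨2 | 1⟩
  P={6,8}:  v_{6} + v_{8} = v_{2} — sig = ⟨2 | 1⟩
  P={6,9}:  v_{6} + v_{9} = v_{1} — sig = ⟨2 | 1⟩
  P={1,8}:  v_{1} + v_{8} = v_{2} + v_{9} — sig = ⟨2 | 1 1⟩
  P={3,8}:  v_{3} + v_{8} = v_{5} + v_{9} — sig = ⟨2 | 1 1⟩
  P={4,5}:  v_{4} + v_{5} = v_{2} + v_{7} — sig = ⟨2 | 1 1⟩
  P={4,9}:  v_{4} + v_{9} = v_{1} + v_{2} — sig = ⟨2 | 1 1⟩
  P={7,8}:  v_{7} + v_{8} = v_{2} + v_{5} — sig = ⟨2 | 1 1⟩
  P={1,10}:  v_{1} + v_{10} = 2·v_{2} + v_{9} — sig = ⟨2 | 1 2⟩
  P={7,10}:  v_{7} + v_{10} = 2·v_{2} + v_{5} — sig = ⟨2 | 1 2⟩
  P={4,8}:  v_{4} + v_{8} = 2·v_{2} — sig = ⟨2 | 2⟩
  P={6,10}:  v_{6} + v_{10} = 2·v_{2} — sig = ⟨2 | 2⟩
  P={4,10}:  v_{4} + v_{10} = 3·v_{2} — sig = ⟨2 | 3⟩
  P={2,5,9}:  v_{2} + v_{5} + v_{9} = v_{8} — sig = ⟨3 | 1⟩
  P={5,9,10}:  v_{5} + v_{9} + v_{10} = 2·v_{8} — sig = ⟨3 | 2⟩

Hence PRS(X_Σ) =
    ⟨2 | 0⟩
    ⟨2 | 0⟩
    ⟨2 | 0⟩
    ⟨2 | 1⟩
    ⟨2 | 1⟩
    ⟨2 | 1⟩
    ⟨2 | 1⟩
    ⟨2 | 1⟩
    ⟨2 | 1⟩
    ⟨2 | 1⟩
    ⟨2 | 1⟩
    ⟨2 | 1 1⟩
    ⟨2 | 1 1⟩
    ⟨2 | 1 1⟩
    ⟨2 | 1 1⟩
    ⟨2 | 1 1⟩
    ⟨2 | 1 2⟩
    ⟨2 | 1 2⟩
    ⟨2 | 2⟩
    ⟨2 | 2⟩
    ⟨2 | 3⟩
    ⟨3 | 1⟩
    ⟨3 | 2⟩


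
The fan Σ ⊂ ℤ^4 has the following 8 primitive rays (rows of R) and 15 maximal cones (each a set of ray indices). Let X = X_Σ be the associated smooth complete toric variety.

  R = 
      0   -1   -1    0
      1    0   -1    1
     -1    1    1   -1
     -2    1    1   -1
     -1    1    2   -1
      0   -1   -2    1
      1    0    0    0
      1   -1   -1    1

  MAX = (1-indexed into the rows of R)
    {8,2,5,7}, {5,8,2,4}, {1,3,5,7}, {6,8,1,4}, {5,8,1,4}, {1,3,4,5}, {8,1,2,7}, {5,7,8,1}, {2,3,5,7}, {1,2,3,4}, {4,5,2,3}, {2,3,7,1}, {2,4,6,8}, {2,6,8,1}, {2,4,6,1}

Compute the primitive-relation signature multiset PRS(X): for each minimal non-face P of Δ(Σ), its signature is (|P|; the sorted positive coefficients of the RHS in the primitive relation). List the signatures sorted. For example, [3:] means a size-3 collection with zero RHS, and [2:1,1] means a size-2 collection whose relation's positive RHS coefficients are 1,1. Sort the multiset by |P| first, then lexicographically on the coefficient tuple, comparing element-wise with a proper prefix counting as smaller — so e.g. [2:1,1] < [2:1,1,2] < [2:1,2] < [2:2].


Σ has 7 primitive collections:

  • {3,8}:  v_{3} + v_{8} = 0  ⟹  sig = [2:]
  • {4,7}:  v_{4} + v_{7} = v_{3}  ⟹  sig = [2:1]
  • {5,6}:  v_{5} + v_{6} = v_{4} + v_{8}  ⟹  sig = [2:1,1]
  • {6,7}:  v_{6} + v_{7} = v_{1} + v_{2}  ⟹  sig = [2:1,1]
  • {3,6}:  v_{3} + v_{6} = v_{1} + v_{2} + v_{4}  ⟹  sig = [2:1,1,1]
  • {1,2,5}:  v_{1} + v_{2} + v_{5} = 0  ⟹  sig = [3:]
  • {1,2,4,8}:  v_{1} + v_{2} + v_{4} + v_{8} = v_{6}  ⟹  sig = [4:1]

Signatures (|P|; sorted positive RHS coefficients), sorted:
    [2:]
    [2:1]
    [2:1,1]
    [2:1,1]
    [2:1,1,1]
    [3:]
    [4:1]


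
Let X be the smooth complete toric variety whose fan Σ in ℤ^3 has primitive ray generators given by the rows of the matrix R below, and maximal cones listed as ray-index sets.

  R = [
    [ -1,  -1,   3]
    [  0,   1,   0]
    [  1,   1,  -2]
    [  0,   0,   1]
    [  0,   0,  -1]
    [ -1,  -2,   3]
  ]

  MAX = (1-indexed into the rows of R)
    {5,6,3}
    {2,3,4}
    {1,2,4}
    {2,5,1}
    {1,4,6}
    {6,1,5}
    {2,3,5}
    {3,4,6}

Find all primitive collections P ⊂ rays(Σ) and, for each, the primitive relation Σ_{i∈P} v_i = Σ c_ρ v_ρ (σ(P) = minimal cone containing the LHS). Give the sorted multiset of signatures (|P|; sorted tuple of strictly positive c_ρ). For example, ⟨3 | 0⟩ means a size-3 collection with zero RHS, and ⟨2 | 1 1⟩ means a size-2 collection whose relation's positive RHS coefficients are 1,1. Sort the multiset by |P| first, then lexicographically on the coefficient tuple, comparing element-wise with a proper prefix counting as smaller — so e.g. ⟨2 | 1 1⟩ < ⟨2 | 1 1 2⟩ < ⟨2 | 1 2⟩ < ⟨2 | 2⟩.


Σ has 3 primitive collections:

  • {4,5}:  v_{4} + v_{5} = 0  →  sig = ⟨2 | 0⟩
  • {1,3}:  v_{1} + v_{3} = v_{4}  →  sig = ⟨2 | 1⟩
  • {2,6}:  v_{2} + v_{6} = v_{1}  →  sig = ⟨2 | 1⟩

Hence PRS(X_Σ) =
    ⟨2 | 0⟩
    ⟨2 | 1⟩
    ⟨2 | 1⟩


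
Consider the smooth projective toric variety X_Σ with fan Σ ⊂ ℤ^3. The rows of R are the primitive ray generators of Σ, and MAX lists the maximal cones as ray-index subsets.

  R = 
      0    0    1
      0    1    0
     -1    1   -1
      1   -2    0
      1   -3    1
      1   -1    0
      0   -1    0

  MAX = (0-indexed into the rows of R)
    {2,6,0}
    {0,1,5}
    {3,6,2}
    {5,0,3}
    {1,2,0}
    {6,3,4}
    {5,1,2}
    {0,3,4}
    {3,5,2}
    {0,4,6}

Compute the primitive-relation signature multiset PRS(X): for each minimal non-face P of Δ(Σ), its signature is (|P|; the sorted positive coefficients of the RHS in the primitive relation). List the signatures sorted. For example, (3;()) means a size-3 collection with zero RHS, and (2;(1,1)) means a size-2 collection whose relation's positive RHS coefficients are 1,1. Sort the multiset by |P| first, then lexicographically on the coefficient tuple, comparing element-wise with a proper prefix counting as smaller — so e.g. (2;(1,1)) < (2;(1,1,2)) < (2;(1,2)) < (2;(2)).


9 minimal non-faces of Δ(Σ) (on 7 rays):

  P = {1,6}:  v_{1} + v_{6} = 0 ; sig = (2;())
  P = {1,3}:  v_{1} + v_{3} = v_{5} ; sig = (2;(1))
  P = {5,6}:  v_{5} + v_{6} = v_{3} ; sig = (2;(1))
  P = {1,4}:  v_{1} + v_{4} = v_{0} + v_{3} ; sig = (2;(1,1))
  P = {4,5}:  v_{4} + v_{5} = v_{0} + 2·v_{3} ; sig = (2;(1,2))
  P = {2,4}:  v_{2} + v_{4} = 2·v_{6} ; sig = (2;(2))
  P = {0,2,5}:  v_{0} + v_{2} + v_{5} = 0 ; sig = (3;())
  P = {0,2,3}:  v_{0} + v_{2} + v_{3} = v_{6} ; sig = (3;(1))
  P = {0,3,6}:  v_{0} + v_{3} + v_{6} = v_{4} ; sig = (3;(1))

Signatures (|P|; sorted positive RHS coefficients), sorted:
[(2;()), (2;(1)), (2;(1)), (2;(1,1)), (2;(1,2)), (2;(2)), (3;()), (3;(1)), (3;(1))]
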